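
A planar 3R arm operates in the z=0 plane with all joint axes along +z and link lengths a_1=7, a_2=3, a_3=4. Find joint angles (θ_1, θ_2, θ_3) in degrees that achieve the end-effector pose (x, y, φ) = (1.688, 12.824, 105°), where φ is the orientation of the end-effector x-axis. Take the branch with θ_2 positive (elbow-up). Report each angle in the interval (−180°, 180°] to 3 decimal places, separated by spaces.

60.005 44.991 0.004

wrist centre = target − a_3·(cos φ, sin φ) = (2.7233, 8.9603)
cos θ_2 = (87.7032−7²−3²)/(2·7·3) = 0.7072; θ_2 = 44.9910° (elbow-up)
β = atan2(8.9603,2.7233) = 73.0946°; ψ = atan2(2.1210,9.1217) = 13.0899°
θ_1 = β − ψ = 60.0046°
θ_3 = φ − θ_1 − θ_2 = 0.0044° (wrapped to (-180°,180°])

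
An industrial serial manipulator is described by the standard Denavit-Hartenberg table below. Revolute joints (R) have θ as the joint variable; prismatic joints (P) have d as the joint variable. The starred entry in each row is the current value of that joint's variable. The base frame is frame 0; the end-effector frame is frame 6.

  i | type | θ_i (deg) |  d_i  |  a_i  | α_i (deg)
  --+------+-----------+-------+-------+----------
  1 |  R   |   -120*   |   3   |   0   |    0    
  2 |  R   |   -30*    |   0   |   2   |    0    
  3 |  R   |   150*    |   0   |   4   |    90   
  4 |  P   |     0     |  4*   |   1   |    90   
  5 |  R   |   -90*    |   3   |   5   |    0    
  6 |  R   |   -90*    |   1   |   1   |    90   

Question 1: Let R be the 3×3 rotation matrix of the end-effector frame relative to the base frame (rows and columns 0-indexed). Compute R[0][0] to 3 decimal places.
-1.000

End-effector x-axis (col 0 of R) = (-1.0000,-0.0000,-0.0000)
R[0][0] = -1.0000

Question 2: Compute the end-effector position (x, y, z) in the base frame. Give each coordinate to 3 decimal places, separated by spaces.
2.268 0.000 -1.000

after link 1: o_1 = (0.0000, 0.0000, 3.0000)
after link 2: o_2 = (-1.7321, -1.0000, 3.0000)
after link 3: o_3 = (2.2679, -1.0000, 3.0000)
after link 4: o_4 = (3.2679, -5.0000, 3.0000)
after link 5: o_5 = (3.2679, 0.0000, -0.0000)
after link 6: o_6 = (2.2679, 0.0000, -1.0000)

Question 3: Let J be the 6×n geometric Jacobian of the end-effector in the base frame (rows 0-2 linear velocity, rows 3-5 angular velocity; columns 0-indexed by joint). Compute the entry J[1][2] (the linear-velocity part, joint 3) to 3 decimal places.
4.000

axis z_2 = (0.0000,0.0000,1.0000); lever o_n−o_2 = (4.0000,1.0000,-4.0000)
cross product → J_v[:, 2] = (-1.0000,4.0000,0.0000)
J_ω[:, 2] = z_2
entry J[1][2] = 4.0000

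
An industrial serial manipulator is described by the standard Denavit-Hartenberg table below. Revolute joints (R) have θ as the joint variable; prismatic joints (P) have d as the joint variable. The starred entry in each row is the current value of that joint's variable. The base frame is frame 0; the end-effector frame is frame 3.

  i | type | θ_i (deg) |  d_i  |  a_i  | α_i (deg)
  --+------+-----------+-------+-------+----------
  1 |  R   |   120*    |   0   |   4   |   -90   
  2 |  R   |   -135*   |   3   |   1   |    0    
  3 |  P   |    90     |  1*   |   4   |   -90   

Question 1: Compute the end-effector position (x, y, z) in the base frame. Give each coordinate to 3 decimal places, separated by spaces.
after link 1: o_1 = (-2.0000, 3.4641, 0.0000)
after link 2: o_2 = (-4.2445, 1.3517, 0.7071)
after link 3: o_3 = (-6.5248, 3.3012, 3.5355)

-6.525 3.301 3.536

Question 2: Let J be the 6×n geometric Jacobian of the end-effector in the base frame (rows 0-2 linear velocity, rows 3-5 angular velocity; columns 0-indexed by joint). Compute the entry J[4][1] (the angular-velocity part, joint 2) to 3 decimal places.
-0.500

axis z_1 = (-0.8660,-0.5000,0.0000); lever o_n−o_1 = (-4.5248,-0.1629,3.5355)
cross product → J_v[:, 1] = (-1.7678,3.0619,-2.1213)
J_ω[:, 1] = z_1
entry J[4][1] = -0.5000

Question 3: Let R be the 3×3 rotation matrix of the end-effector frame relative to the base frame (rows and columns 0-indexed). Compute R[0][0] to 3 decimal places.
-0.354

End-effector x-axis (col 0 of R) = (-0.3536,0.6124,0.7071)
R[0][0] = -0.3536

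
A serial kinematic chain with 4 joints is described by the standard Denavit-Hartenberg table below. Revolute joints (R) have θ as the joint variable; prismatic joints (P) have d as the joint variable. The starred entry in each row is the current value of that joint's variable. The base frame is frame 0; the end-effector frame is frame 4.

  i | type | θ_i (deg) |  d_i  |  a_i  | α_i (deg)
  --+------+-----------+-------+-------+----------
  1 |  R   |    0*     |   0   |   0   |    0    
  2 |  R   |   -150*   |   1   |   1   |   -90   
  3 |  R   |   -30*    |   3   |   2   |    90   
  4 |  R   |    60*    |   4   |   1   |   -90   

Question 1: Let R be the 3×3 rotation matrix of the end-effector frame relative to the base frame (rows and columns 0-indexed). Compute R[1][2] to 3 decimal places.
-0.058

End-effector z-axis (col 2 of R) = (0.8995,-0.0580,-0.4330)
R[1][2] = -0.0580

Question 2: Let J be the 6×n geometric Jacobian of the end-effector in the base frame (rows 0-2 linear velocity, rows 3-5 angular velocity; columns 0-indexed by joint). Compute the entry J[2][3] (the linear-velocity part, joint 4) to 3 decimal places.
axis z_3 = (0.4330,0.2500,0.8660); lever o_n−o_3 = (1.7901,0.0335,3.7141)
cross product → J_v[:, 3] = (0.8995,-0.0580,-0.4330)
J_ω[:, 3] = z_3
entry J[2][3] = -0.4330

-0.433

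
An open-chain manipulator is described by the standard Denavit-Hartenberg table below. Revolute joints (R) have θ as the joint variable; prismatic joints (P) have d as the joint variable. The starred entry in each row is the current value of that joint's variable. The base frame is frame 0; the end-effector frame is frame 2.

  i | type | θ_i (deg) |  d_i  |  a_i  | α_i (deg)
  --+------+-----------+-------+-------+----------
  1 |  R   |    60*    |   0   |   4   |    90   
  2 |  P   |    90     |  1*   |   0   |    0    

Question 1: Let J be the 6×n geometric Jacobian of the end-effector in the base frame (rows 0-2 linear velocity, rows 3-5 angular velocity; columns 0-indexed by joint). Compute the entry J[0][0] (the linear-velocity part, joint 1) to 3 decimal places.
axis z_0 = ẑ; lever o_n−o_0 = (2.8660,2.9641,0.0000)
cross product → J_v[:, 0] = (-2.9641,2.8660,0.0000)
J_ω[:, 0] = z_0
entry J[0][0] = -2.9641

-2.964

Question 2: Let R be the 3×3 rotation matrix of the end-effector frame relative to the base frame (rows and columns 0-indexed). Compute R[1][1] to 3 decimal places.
End-effector y-axis (col 1 of R) = (-0.5000,-0.8660,0.0000)
R[1][1] = -0.8660

-0.866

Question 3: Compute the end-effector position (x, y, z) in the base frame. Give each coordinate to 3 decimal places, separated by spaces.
2.866 2.964 0.000

after link 1: o_1 = (2.0000, 3.4641, 0.0000)
after link 2: o_2 = (2.8660, 2.9641, 0.0000)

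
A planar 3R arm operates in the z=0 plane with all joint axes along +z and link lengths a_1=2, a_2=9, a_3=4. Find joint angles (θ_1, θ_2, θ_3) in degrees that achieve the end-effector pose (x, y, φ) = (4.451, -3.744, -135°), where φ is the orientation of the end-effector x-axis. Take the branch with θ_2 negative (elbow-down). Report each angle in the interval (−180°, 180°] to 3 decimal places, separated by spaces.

134.977 -149.983 -119.993

wrist centre = target − a_3·(cos φ, sin φ) = (7.2794, -0.9156)
cos θ_2 = (53.8283−2²−9²)/(2·2·9) = -0.8659; θ_2 = -149.9833° (elbow-down)
β = atan2(-0.9156,7.2794) = -7.1688°; ψ = atan2(-4.5023,-5.7929) = -142.1455°
θ_1 = β − ψ = 134.9768°
θ_3 = φ − θ_1 − θ_2 = -119.9935° (wrapped to (-180°,180°])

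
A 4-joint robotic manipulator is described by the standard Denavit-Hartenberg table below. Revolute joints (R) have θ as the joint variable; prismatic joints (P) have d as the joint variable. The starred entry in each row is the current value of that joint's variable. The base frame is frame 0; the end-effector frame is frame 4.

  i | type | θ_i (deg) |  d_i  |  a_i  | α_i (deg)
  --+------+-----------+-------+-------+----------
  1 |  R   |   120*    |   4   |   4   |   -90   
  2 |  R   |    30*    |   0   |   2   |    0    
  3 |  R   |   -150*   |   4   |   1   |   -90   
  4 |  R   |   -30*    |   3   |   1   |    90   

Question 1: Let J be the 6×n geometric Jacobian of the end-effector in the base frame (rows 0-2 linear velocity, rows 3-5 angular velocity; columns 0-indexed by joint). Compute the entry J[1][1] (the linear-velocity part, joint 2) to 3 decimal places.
axis z_1 = (-0.8660,-0.5000,0.0000); lever o_n−o_1 = (-5.5957,0.6920,2.1160)
cross product → J_v[:, 1] = (-1.0580,1.8325,-3.3971)
J_ω[:, 1] = z_1
entry J[1][1] = 1.8325

1.833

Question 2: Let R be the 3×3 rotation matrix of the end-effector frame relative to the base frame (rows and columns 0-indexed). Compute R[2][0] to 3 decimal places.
End-effector x-axis (col 0 of R) = (-0.2165,-0.6250,0.7500)
R[2][0] = 0.7500

0.750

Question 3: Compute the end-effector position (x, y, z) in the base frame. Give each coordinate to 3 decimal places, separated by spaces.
-7.596 4.156 6.116

after link 1: o_1 = (-2.0000, 3.4641, 4.0000)
after link 2: o_2 = (-2.8660, 4.9641, 3.0000)
after link 3: o_3 = (-6.0801, 2.5311, 3.8660)
after link 4: o_4 = (-7.5957, 4.1561, 6.1160)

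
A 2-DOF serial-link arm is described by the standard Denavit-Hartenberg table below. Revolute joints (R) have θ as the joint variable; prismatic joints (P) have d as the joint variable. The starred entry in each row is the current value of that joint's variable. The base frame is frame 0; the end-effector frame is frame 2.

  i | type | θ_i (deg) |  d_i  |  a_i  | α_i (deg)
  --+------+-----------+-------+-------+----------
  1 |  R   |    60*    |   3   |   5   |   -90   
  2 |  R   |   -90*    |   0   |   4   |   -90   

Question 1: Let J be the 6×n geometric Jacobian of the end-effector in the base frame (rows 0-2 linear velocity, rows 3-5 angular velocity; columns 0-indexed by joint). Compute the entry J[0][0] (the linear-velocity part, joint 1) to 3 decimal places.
-4.330

axis z_0 = ẑ; lever o_n−o_0 = (2.5000,4.3301,7.0000)
cross product → J_v[:, 0] = (-4.3301,2.5000,0.0000)
J_ω[:, 0] = z_0
entry J[0][0] = -4.3301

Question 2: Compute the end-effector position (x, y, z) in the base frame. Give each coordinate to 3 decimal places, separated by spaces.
after link 1: o_1 = (2.5000, 4.3301, 3.0000)
after link 2: o_2 = (2.5000, 4.3301, 7.0000)

2.500 4.330 7.000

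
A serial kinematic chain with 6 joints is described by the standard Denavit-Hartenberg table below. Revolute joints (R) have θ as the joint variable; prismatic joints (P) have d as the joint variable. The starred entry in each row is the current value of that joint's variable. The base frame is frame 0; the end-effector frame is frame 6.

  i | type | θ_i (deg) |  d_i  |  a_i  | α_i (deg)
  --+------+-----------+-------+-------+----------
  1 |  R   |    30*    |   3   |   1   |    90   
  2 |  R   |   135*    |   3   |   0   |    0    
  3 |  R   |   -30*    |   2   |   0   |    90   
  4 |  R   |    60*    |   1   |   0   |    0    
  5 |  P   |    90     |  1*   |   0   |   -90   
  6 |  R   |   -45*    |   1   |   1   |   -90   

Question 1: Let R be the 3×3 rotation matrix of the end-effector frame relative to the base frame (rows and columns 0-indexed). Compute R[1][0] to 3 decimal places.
End-effector x-axis (col 0 of R) = (0.9055,0.1146,-0.4085)
R[1][0] = 0.1146

0.115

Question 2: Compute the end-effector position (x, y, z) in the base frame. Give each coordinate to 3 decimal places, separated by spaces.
5.624 -1.935 2.626

after link 1: o_1 = (0.8660, 0.5000, 3.0000)
after link 2: o_2 = (2.3660, -2.0981, 3.0000)
after link 3: o_3 = (3.3660, -3.8301, 3.0000)
after link 4: o_4 = (4.2025, -3.3472, 3.2588)
after link 5: o_5 = (5.0391, -2.8642, 3.5176)
after link 6: o_6 = (5.6237, -1.9349, 2.6262)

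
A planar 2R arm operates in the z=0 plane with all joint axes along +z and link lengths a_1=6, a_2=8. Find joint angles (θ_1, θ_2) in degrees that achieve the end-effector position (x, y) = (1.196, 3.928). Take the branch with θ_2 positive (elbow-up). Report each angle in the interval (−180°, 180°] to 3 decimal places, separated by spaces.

cos θ_2 = (16.8596−6²−8²)/(2·6·8) = -0.8660; θ_2 = 150.0023° (elbow-up)
β = atan2(3.9280,1.1960) = 73.0655°; ψ = atan2(3.9997,-0.9284) = 103.0674°
θ_1 = β − ψ = -30.0019°

-30.002 150.002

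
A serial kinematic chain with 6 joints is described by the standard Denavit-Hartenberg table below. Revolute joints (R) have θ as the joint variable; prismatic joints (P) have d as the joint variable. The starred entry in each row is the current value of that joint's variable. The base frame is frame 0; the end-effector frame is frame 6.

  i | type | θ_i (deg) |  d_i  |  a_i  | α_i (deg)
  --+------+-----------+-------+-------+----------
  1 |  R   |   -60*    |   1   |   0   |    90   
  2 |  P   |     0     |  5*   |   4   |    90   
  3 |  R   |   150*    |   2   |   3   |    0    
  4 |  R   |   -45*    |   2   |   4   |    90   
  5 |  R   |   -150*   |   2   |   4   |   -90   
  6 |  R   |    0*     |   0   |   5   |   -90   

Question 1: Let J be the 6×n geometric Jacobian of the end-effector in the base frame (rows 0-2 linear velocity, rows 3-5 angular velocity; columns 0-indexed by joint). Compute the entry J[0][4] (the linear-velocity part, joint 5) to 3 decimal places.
-4.347

axis z_4 = (0.2588,-0.9659,-0.0000); lever o_n−o_4 = (8.0463,0.0854,4.5000)
cross product → J_v[:, 4] = (-4.3467,-1.1647,7.7942)
J_ω[:, 4] = z_4
entry J[0][4] = -4.3467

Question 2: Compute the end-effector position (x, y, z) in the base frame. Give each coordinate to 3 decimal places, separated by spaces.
after link 1: o_1 = (0.0000, 0.0000, 1.0000)
after link 2: o_2 = (-2.3301, -5.9641, 1.0000)
after link 3: o_3 = (-4.9282, -4.4641, -1.0000)
after link 4: o_4 = (-8.7919, -5.4994, -3.0000)
after link 5: o_5 = (-4.9282, -6.5347, -1.0000)
after link 6: o_6 = (-0.7456, -5.4139, 1.5000)

-0.746 -5.414 1.500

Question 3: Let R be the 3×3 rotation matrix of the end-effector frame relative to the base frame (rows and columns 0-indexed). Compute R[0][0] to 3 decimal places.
End-effector x-axis (col 0 of R) = (0.8365,0.2241,0.5000)
R[0][0] = 0.8365

0.837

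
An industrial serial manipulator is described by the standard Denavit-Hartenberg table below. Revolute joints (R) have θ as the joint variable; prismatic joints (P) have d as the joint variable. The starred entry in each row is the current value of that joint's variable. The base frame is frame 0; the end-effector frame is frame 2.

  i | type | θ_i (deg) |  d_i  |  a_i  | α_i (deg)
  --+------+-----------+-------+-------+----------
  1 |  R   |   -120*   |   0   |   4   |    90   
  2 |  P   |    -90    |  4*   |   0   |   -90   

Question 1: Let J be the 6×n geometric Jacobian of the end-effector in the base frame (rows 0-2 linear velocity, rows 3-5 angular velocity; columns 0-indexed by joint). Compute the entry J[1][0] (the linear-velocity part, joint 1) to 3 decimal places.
axis z_0 = ẑ; lever o_n−o_0 = (-5.4641,-1.4641,0.0000)
cross product → J_v[:, 0] = (1.4641,-5.4641,0.0000)
J_ω[:, 0] = z_0
entry J[1][0] = -5.4641

-5.464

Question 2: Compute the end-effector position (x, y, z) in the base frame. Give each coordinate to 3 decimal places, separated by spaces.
-5.464 -1.464 0.000

after link 1: o_1 = (-2.0000, -3.4641, 0.0000)
after link 2: o_2 = (-5.4641, -1.4641, 0.0000)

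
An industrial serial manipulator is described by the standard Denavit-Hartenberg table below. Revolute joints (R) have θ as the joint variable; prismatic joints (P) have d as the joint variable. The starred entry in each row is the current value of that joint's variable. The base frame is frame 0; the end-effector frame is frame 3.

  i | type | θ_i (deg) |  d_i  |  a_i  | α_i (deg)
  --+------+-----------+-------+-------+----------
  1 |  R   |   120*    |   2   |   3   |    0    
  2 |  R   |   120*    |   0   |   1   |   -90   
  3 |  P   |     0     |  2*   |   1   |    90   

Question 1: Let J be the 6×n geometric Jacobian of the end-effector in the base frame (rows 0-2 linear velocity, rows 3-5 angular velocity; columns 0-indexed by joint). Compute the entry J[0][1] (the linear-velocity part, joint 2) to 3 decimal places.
axis z_1 = (0.0000,0.0000,1.0000); lever o_n−o_1 = (0.7321,-2.7321,0.0000)
cross product → J_v[:, 1] = (2.7321,0.7321,-0.0000)
J_ω[:, 1] = z_1
entry J[0][1] = 2.7321

2.732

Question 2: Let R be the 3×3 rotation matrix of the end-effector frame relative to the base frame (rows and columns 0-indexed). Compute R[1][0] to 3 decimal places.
End-effector x-axis (col 0 of R) = (-0.5000,-0.8660,0.0000)
R[1][0] = -0.8660

-0.866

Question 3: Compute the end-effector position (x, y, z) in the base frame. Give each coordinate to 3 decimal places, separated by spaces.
-0.768 -0.134 2.000

after link 1: o_1 = (-1.5000, 2.5981, 2.0000)
after link 2: o_2 = (-2.0000, 1.7321, 2.0000)
after link 3: o_3 = (-0.7679, -0.1340, 2.0000)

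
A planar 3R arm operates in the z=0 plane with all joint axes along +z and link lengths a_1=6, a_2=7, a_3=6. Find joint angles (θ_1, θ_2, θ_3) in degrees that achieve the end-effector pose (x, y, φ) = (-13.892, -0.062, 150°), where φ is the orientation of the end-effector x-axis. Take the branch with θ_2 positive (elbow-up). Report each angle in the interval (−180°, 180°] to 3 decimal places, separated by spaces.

149.997 90.004 -90.001

wrist centre = target − a_3·(cos φ, sin φ) = (-8.6958, -3.0620)
cos θ_2 = (84.9936−6²−7²)/(2·6·7) = -0.0001; θ_2 = 90.0044° (elbow-up)
β = atan2(-3.0620,-8.6958) = -160.6017°; ψ = atan2(7.0000,5.9995) = 49.4012°
θ_1 = β − ψ = -210.0029°
θ_3 = φ − θ_1 − θ_2 = -90.0014° (wrapped to (-180°,180°])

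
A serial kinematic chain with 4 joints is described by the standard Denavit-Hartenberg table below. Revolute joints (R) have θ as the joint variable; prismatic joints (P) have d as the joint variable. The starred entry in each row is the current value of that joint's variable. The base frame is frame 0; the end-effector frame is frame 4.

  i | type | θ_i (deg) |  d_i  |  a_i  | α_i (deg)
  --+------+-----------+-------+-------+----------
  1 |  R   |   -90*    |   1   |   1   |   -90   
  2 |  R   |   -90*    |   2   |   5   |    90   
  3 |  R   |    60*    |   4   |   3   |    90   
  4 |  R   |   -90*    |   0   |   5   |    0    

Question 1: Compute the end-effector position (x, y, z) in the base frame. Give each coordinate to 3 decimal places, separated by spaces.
4.598 -2.000 7.500

after link 1: o_1 = (0.0000, -1.0000, 1.0000)
after link 2: o_2 = (2.0000, -1.0000, 6.0000)
after link 3: o_3 = (4.5981, 3.0000, 7.5000)
after link 4: o_4 = (4.5981, -2.0000, 7.5000)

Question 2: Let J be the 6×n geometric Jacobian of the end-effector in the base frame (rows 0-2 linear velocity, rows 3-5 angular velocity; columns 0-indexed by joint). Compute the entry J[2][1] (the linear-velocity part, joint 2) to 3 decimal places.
-1.000

axis z_1 = (1.0000,0.0000,0.0000); lever o_n−o_1 = (4.5981,-1.0000,6.5000)
cross product → J_v[:, 1] = (0.0000,-6.5000,-1.0000)
J_ω[:, 1] = z_1
entry J[2][1] = -1.0000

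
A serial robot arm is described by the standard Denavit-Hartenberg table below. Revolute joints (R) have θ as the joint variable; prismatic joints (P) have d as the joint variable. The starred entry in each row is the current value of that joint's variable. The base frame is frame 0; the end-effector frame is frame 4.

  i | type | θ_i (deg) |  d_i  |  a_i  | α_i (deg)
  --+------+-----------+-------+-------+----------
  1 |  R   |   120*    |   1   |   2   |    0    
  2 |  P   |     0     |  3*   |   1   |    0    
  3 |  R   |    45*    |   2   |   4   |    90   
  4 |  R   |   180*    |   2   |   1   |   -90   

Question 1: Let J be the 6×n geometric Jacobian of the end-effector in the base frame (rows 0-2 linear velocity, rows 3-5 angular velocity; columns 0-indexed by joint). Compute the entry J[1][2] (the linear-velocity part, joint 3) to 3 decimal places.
-2.380

axis z_2 = (0.0000,0.0000,1.0000); lever o_n−o_2 = (-2.3801,2.7083,2.0000)
cross product → J_v[:, 2] = (-2.7083,-2.3801,0.0000)
J_ω[:, 2] = z_2
entry J[1][2] = -2.3801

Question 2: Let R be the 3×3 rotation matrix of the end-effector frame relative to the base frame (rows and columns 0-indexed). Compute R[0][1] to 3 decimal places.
End-effector y-axis (col 1 of R) = (-0.2588,-0.9659,-0.0000)
R[0][1] = -0.2588

-0.259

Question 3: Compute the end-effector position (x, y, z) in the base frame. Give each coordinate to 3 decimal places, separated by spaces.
after link 1: o_1 = (-1.0000, 1.7321, 1.0000)
after link 2: o_2 = (-1.5000, 2.5981, 4.0000)
after link 3: o_3 = (-5.3637, 3.6334, 6.0000)
after link 4: o_4 = (-3.8801, 5.3064, 6.0000)

-3.880 5.306 6.000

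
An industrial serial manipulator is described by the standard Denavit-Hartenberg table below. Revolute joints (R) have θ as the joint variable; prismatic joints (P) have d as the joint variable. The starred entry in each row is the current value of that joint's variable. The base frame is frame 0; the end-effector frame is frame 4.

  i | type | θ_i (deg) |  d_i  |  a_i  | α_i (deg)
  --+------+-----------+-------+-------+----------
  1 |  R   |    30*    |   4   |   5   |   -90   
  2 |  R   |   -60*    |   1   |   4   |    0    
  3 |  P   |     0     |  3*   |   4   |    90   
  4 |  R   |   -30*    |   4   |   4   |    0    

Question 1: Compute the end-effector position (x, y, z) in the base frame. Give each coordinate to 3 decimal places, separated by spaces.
after link 1: o_1 = (4.3301, 2.5000, 4.0000)
after link 2: o_2 = (5.5622, 4.3660, 7.4641)
after link 3: o_3 = (5.7942, 7.9641, 10.9282)
after link 4: o_4 = (5.2942, 5.3660, 15.9282)

5.294 5.366 15.928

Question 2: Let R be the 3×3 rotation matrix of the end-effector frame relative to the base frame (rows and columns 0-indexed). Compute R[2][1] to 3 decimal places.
End-effector y-axis (col 1 of R) = (-0.2165,0.8750,0.4330)
R[2][1] = 0.4330

0.433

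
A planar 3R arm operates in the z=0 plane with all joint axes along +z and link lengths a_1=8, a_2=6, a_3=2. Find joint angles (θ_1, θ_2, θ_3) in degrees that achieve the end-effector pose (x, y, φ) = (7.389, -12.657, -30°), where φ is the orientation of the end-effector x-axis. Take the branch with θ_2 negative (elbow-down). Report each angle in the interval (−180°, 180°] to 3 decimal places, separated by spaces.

-45.001 -44.996 59.998

wrist centre = target − a_3·(cos φ, sin φ) = (5.6569, -11.6570)
cos θ_2 = (167.8867−8²−6²)/(2·8·6) = 0.7072; θ_2 = -44.9962° (elbow-down)
β = atan2(-11.6570,5.6569) = -64.1135°; ψ = atan2(-4.2424,12.2429) = -19.1120°
θ_1 = β − ψ = -45.0015°
θ_3 = φ − θ_1 − θ_2 = 59.9977° (wrapped to (-180°,180°])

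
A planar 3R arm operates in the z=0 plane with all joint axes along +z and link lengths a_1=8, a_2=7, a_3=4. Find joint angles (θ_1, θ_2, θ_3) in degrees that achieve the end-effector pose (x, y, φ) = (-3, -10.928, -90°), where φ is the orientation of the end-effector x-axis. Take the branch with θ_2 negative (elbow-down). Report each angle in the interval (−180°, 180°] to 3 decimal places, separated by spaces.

wrist centre = target − a_3·(cos φ, sin φ) = (-3.0000, -6.9280)
cos θ_2 = (56.9972−8²−7²)/(2·8·7) = -0.5000; θ_2 = -120.0017° (elbow-down)
β = atan2(-6.9280,-3.0000) = -113.4138°; ψ = atan2(-6.0621,4.4998) = -53.4138°
θ_1 = β − ψ = -60.0000°
θ_3 = φ − θ_1 − θ_2 = 90.0017° (wrapped to (-180°,180°])

-60.000 -120.002 90.002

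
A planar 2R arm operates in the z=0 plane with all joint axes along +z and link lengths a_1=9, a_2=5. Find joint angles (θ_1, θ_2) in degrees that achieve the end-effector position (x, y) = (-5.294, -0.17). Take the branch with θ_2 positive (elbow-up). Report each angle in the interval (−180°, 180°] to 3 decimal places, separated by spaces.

153.679 150.003

cos θ_2 = (28.0553−9²−5²)/(2·9·5) = -0.8661; θ_2 = 150.0030° (elbow-up)
β = atan2(-0.1700,-5.2940) = -178.1608°; ψ = atan2(2.4998,4.6697) = 28.1607°
θ_1 = β − ψ = -206.3215°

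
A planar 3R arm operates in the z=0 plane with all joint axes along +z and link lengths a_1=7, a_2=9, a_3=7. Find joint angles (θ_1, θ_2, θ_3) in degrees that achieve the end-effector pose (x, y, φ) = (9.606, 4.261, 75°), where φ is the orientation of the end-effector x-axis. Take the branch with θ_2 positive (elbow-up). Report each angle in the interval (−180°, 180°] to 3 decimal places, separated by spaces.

-90.002 119.998 45.004

wrist centre = target − a_3·(cos φ, sin φ) = (7.7943, -2.5005)
cos θ_2 = (67.0030−7²−9²)/(2·7·9) = -0.5000; θ_2 = 119.9984° (elbow-up)
β = atan2(-2.5005,7.7943) = -17.7868°; ψ = atan2(7.7944,2.5002) = 72.2152°
θ_1 = β − ψ = -90.0020°
θ_3 = φ − θ_1 − θ_2 = 45.0035° (wrapped to (-180°,180°])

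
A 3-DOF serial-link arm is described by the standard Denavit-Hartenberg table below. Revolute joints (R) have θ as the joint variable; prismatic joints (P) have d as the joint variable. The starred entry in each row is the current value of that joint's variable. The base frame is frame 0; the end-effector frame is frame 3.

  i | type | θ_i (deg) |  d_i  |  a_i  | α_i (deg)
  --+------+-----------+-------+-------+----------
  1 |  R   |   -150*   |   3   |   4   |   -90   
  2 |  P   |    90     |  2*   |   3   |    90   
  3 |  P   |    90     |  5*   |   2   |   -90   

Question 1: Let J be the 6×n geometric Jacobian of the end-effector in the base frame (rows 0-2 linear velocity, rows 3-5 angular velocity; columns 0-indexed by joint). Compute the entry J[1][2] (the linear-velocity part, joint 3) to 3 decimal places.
prismatic axis z_2 = (-0.8660,-0.5000,0.0000)
J_v[:, 2] = z_2; J_ω[:, 2] = (0,0,0)
entry J[1][2] = -0.5000

-0.500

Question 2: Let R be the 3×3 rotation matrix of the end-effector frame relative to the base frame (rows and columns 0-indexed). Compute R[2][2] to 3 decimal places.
1.000

End-effector z-axis (col 2 of R) = (0.0000,-0.0000,1.0000)
R[2][2] = 1.0000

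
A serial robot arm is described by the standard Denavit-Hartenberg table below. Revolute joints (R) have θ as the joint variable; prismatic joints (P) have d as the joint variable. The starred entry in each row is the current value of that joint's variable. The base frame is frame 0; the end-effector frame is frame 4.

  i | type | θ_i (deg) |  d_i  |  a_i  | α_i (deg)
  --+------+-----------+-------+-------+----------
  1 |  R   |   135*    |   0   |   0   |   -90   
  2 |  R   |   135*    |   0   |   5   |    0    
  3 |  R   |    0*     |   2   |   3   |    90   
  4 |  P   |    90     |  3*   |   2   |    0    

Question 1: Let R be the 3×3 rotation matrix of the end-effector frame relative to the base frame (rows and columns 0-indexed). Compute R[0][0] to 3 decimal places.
-0.707

End-effector x-axis (col 0 of R) = (-0.7071,-0.7071,0.0000)
R[0][0] = -0.7071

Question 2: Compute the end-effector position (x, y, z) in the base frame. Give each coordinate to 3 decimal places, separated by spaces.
-0.328 -5.328 -7.778

after link 1: o_1 = (0.0000, 0.0000, 0.0000)
after link 2: o_2 = (2.5000, -2.5000, -3.5355)
after link 3: o_3 = (2.5858, -5.4142, -5.6569)
after link 4: o_4 = (-0.3284, -5.3284, -7.7782)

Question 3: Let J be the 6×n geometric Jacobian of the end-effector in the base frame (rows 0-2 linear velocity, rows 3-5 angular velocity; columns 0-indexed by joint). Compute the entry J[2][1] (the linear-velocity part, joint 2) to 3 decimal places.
axis z_1 = (-0.7071,-0.7071,0.0000); lever o_n−o_1 = (-0.3284,-5.3284,-7.7782)
cross product → J_v[:, 1] = (5.5000,-5.5000,3.5355)
J_ω[:, 1] = z_1
entry J[2][1] = 3.5355

3.536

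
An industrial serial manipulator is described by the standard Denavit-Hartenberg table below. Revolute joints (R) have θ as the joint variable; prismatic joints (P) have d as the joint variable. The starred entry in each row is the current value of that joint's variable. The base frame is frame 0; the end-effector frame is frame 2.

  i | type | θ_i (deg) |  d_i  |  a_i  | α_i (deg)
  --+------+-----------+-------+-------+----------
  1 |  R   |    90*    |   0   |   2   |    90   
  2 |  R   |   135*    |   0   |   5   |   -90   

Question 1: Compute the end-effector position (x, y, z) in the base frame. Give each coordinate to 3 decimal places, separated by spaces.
after link 1: o_1 = (0.0000, 2.0000, 0.0000)
after link 2: o_2 = (-0.0000, -1.5355, 3.5355)

-0.000 -1.536 3.536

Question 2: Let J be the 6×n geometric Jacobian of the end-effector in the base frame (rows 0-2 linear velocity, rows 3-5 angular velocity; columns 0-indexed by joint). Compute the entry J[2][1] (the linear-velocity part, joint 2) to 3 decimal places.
-3.536

axis z_1 = (1.0000,-0.0000,0.0000); lever o_n−o_1 = (-0.0000,-3.5355,3.5355)
cross product → J_v[:, 1] = (-0.0000,-3.5355,-3.5355)
J_ω[:, 1] = z_1
entry J[2][1] = -3.5355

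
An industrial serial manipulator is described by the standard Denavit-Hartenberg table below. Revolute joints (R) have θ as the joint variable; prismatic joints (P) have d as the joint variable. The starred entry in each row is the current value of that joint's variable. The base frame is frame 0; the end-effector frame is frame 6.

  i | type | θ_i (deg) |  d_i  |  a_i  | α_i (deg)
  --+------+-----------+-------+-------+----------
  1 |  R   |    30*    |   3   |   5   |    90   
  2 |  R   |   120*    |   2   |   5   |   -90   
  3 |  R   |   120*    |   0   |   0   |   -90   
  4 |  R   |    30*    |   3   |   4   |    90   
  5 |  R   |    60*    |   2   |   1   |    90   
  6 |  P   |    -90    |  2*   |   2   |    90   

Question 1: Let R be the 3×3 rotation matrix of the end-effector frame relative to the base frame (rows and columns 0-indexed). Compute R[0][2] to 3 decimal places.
End-effector z-axis (col 2 of R) = (-0.6350,-0.2996,0.7120)
R[0][2] = -0.6350

-0.635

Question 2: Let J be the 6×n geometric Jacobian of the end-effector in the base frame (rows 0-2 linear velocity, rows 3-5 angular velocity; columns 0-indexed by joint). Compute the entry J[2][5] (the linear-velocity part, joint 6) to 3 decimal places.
prismatic axis z_5 = (-0.1501,0.9520,0.2667)
J_v[:, 5] = z_5; J_ω[:, 5] = (0,0,0)
entry J[2][5] = 0.2667

0.267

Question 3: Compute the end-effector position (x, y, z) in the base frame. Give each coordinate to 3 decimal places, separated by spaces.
6.125 4.969 4.402

after link 1: o_1 = (4.3301, 2.5000, 3.0000)
after link 2: o_2 = (3.1651, -0.4821, 7.3301)
after link 3: o_3 = (3.1651, -0.4821, 7.3301)
after link 4: o_4 = (5.7901, 2.7655, 4.5801)
after link 5: o_5 = (4.9095, 3.1902, 2.5691)
after link 6: o_6 = (6.1248, 4.9692, 4.4016)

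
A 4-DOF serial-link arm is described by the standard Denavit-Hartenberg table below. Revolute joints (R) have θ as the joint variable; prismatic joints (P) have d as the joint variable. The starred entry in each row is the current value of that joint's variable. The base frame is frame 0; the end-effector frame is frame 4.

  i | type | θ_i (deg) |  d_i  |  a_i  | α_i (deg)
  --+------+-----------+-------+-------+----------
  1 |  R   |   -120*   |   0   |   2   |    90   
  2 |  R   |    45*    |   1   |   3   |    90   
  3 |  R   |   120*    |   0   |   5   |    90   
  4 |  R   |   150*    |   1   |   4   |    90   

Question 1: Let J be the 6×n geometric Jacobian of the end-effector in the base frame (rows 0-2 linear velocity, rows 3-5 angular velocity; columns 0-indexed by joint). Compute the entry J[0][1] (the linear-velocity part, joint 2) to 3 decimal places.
axis z_1 = (-0.8660,0.5000,0.0000); lever o_n−o_1 = (-4.2534,-1.7069,0.7765)
cross product → J_v[:, 1] = (0.3882,0.6724,3.6049)
J_ω[:, 1] = z_1
entry J[0][1] = 0.3882

0.388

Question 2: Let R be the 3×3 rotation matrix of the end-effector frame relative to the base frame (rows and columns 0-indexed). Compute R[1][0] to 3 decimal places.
End-effector x-axis (col 0 of R) = (0.3196,-0.9464,-0.0474)
R[1][0] = -0.9464

-0.946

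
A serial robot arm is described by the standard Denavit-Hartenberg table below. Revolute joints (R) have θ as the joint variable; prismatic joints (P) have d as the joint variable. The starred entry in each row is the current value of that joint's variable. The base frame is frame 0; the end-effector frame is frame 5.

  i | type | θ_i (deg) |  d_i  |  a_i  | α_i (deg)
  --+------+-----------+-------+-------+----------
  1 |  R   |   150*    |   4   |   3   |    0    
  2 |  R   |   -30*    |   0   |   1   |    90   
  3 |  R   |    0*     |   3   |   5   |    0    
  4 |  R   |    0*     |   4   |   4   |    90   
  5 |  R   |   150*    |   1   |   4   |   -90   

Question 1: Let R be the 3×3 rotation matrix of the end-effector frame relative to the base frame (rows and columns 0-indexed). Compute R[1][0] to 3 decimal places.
End-effector x-axis (col 0 of R) = (0.8660,-0.5000,0.0000)
R[1][0] = -0.5000

-0.500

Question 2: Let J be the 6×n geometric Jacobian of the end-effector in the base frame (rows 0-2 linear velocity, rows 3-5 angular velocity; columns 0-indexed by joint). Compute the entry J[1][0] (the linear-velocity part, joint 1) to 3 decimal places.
1.928

axis z_0 = ẑ; lever o_n−o_0 = (1.9282,11.6603,3.0000)
cross product → J_v[:, 0] = (-11.6603,1.9282,0.0000)
J_ω[:, 0] = z_0
entry J[1][0] = 1.9282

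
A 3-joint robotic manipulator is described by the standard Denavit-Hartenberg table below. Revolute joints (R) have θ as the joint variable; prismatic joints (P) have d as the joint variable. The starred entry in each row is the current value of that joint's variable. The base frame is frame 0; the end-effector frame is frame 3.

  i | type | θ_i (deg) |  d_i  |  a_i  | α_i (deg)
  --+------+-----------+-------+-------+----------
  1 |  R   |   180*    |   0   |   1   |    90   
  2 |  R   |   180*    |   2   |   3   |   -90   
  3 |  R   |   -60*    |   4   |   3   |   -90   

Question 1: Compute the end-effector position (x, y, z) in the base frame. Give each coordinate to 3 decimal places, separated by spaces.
3.500 4.598 -4.000

after link 1: o_1 = (-1.0000, 0.0000, 0.0000)
after link 2: o_2 = (2.0000, 2.0000, 0.0000)
after link 3: o_3 = (3.5000, 4.5981, -4.0000)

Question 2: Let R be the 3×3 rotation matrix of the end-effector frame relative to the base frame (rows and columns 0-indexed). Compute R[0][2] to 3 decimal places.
0.866

End-effector z-axis (col 2 of R) = (0.8660,-0.5000,-0.0000)
R[0][2] = 0.8660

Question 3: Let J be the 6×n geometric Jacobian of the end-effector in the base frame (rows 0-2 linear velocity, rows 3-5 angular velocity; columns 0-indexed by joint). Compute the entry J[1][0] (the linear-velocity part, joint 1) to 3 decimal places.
axis z_0 = ẑ; lever o_n−o_0 = (3.5000,4.5981,-4.0000)
cross product → J_v[:, 0] = (-4.5981,3.5000,0.0000)
J_ω[:, 0] = z_0
entry J[1][0] = 3.5000

3.500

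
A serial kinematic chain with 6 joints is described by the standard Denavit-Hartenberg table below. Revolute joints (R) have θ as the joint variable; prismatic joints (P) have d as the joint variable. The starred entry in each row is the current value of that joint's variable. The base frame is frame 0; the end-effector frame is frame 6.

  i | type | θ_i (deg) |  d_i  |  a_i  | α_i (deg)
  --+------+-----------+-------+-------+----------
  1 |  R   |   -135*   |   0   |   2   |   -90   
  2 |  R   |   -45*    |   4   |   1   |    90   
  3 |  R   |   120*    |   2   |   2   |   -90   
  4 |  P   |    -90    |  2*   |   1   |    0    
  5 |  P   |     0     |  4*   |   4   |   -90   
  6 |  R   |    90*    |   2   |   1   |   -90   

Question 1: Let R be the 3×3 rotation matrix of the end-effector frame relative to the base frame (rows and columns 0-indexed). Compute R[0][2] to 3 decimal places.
End-effector z-axis (col 2 of R) = (-0.5000,-0.5000,-0.7071)
R[0][2] = -0.5000

-0.500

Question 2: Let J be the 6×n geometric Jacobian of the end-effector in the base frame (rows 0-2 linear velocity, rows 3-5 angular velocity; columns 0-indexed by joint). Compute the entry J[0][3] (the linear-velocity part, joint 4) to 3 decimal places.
prismatic axis z_3 = (0.0795,0.7866,-0.6124)
J_v[:, 3] = z_3; J_ω[:, 3] = (0,0,0)
entry J[0][3] = 0.0795

0.079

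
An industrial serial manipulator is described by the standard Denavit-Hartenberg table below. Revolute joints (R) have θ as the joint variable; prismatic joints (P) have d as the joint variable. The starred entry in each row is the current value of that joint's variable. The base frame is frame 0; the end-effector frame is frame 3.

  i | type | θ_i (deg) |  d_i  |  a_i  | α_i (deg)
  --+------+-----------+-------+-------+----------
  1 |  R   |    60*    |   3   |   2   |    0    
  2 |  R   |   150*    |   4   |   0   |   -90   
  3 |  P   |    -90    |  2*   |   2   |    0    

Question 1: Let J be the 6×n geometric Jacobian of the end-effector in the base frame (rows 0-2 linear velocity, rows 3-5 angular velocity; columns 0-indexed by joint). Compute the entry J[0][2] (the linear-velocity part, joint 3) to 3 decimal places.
prismatic axis z_2 = (0.5000,-0.8660,0.0000)
J_v[:, 2] = z_2; J_ω[:, 2] = (0,0,0)
entry J[0][2] = 0.5000

0.500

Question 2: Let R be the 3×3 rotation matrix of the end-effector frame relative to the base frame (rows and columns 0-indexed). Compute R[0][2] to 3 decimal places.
0.500

End-effector z-axis (col 2 of R) = (0.5000,-0.8660,0.0000)
R[0][2] = 0.5000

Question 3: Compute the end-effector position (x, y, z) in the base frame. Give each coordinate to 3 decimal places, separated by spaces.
2.000 -0.000 9.000

after link 1: o_1 = (1.0000, 1.7321, 3.0000)
after link 2: o_2 = (1.0000, 1.7321, 7.0000)
after link 3: o_3 = (2.0000, -0.0000, 9.0000)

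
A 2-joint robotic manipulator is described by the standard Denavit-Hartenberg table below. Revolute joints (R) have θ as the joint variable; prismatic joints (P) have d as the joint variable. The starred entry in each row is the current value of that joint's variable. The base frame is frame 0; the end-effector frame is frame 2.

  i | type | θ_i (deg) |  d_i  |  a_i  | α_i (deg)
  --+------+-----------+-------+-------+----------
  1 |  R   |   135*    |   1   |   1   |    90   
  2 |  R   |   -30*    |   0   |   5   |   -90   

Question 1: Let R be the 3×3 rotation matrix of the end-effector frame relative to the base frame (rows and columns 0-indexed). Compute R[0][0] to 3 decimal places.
End-effector x-axis (col 0 of R) = (-0.6124,0.6124,-0.5000)
R[0][0] = -0.6124

-0.612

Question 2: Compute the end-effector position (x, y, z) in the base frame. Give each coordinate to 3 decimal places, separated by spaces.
after link 1: o_1 = (-0.7071, 0.7071, 1.0000)
after link 2: o_2 = (-3.7690, 3.7690, -1.5000)

-3.769 3.769 -1.500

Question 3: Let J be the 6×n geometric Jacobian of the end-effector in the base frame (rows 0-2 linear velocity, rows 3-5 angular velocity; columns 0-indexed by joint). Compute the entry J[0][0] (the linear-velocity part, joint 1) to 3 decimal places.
axis z_0 = ẑ; lever o_n−o_0 = (-3.7690,3.7690,-1.5000)
cross product → J_v[:, 0] = (-3.7690,-3.7690,0.0000)
J_ω[:, 0] = z_0
entry J[0][0] = -3.7690

-3.769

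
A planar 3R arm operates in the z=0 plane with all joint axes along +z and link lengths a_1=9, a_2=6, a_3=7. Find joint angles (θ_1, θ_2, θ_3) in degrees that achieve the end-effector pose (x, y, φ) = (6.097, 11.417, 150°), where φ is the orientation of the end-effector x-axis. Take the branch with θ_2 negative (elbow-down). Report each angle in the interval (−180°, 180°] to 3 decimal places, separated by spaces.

45.004 -30.007 135.003

wrist centre = target − a_3·(cos φ, sin φ) = (12.1592, 7.9170)
cos θ_2 = (210.5245−9²−6²)/(2·9·6) = 0.8660; θ_2 = -30.0066° (elbow-down)
β = atan2(7.9170,12.1592) = 33.0687°; ψ = atan2(-3.0006,14.1958) = -11.9351°
θ_1 = β − ψ = 45.0037°
θ_3 = φ − θ_1 − θ_2 = 135.0029° (wrapped to (-180°,180°])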